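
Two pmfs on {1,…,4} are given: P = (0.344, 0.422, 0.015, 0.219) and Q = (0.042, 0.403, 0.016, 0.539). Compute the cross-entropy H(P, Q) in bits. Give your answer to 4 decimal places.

2.4113 bits

H(P,Q) = −Σ p·log₂ q.
  −0.344·log₂(0.042) = 1.57327
  −0.422·log₂(0.403) = 0.55330
  −0.015·log₂(0.016) = 0.08949
  −0.219·log₂(0.539) = 0.19527
H(P,Q) = 2.4113 bits.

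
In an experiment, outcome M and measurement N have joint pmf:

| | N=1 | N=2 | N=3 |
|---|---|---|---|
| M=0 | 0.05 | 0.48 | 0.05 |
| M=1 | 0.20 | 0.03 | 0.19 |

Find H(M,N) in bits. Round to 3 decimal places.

2.012 bits

H(M,N) = −Σ p(x,y)·log₂ p(x,y) over all 6 cells.
  cell (0,1): −0.05·log₂0.05 = 0.2161
  cell (0,2): −0.48·log₂0.48 = 0.5083
  cell (0,3): −0.05·log₂0.05 = 0.2161
  cell (1,1): −0.20·log₂0.20 = 0.4644
  cell (1,2): −0.03·log₂0.03 = 0.1518
  cell (1,3): −0.19·log₂0.19 = 0.4552
Sum = 2.012 bits.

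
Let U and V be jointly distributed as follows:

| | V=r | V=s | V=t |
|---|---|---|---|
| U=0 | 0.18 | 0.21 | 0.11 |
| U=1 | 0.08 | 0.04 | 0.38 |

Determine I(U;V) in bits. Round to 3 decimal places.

0.233 bits

Marginals: p(U) = (0.5000, 0.5000), p(V) = (0.2600, 0.2500, 0.4900).
I(U;V) = Σ p(x,y)·log₂[p(x,y)/(p(x)p(y))].
  (0,r): 0.18·log₂(1.3846) = 0.0845
  (0,s): 0.21·log₂(1.6800) = 0.1572
  (0,t): 0.11·log₂(0.4490) = -0.1271
  (1,r): 0.08·log₂(0.6154) = -0.0560
  (1,s): 0.04·log₂(0.3200) = -0.0658
  (1,t): 0.38·log₂(1.5510) = 0.2406
Sum = 0.233 bits.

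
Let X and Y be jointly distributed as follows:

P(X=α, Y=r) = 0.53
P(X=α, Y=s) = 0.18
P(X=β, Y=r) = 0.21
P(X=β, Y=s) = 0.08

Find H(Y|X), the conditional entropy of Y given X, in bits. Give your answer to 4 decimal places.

0.8264 bits

Marginals: p(X) = (0.7100, 0.2900), p(Y) = (0.7400, 0.2600).
H(Y|X) = Σ p(X) · H(Y|X=·).
  X=α: p=0.7100, H(Y|X=α) = 0.8168
  X=β: p=0.2900, H(Y|X=β) = 0.8498
Weighted sum = 0.8264 bits.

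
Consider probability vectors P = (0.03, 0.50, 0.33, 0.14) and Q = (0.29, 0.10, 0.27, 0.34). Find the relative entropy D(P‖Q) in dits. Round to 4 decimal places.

D(P‖Q) = Σ p·log₁₀(p/q).
  0.03·log₁₀(0.03/0.29) = -0.02956
  0.50·log₁₀(0.50/0.10) = 0.34949
  0.33·log₁₀(0.33/0.27) = 0.02876
  0.14·log₁₀(0.14/0.34) = -0.05395
D(P‖Q) = 0.2947 dits.

0.2947 dits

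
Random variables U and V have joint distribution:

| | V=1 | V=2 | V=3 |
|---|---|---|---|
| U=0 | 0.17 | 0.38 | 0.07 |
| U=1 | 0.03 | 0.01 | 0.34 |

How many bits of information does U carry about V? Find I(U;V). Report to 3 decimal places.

Marginals: p(U) = (0.6200, 0.3800), p(V) = (0.2000, 0.3900, 0.4100).
I(U;V) = Σ p(x,y)·log₂[p(x,y)/(p(x)p(y))].
  (0,1): 0.17·log₂(1.3710) = 0.0774
  (0,2): 0.38·log₂(1.5715) = 0.2478
  (0,3): 0.07·log₂(0.2754) = -0.1302
  (1,1): 0.03·log₂(0.3947) = -0.0402
  (1,2): 0.01·log₂(0.0675) = -0.0389
  (1,3): 0.34·log₂(2.1823) = 0.3828
Sum = 0.499 bits.

0.499 bits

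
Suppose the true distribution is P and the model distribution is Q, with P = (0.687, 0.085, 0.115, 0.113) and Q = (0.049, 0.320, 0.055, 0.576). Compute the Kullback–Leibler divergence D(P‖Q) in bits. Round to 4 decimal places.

2.3114 bits

D(P‖Q) = Σ p·log₂(p/q).
  0.687·log₂(0.687/0.049) = 2.61710
  0.085·log₂(0.085/0.320) = -0.16257
  0.115·log₂(0.115/0.055) = 0.12237
  0.113·log₂(0.113/0.576) = -0.26552
D(P‖Q) = 2.3114 bits.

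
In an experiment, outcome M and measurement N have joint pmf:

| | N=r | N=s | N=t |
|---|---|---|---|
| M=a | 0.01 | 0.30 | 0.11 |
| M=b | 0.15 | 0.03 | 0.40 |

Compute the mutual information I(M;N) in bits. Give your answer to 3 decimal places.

0.399 bits

Marginals: p(M) = (0.4200, 0.5800), p(N) = (0.1600, 0.3300, 0.5100).
I(M;N) = H(M) + H(N) − H(M,N).
H(M) = 0.9815, H(N) = 1.4463, H(M,N) = 2.0289.
I(M;N) = 0.9815 + 1.4463 − 2.0289 = 0.399 bits.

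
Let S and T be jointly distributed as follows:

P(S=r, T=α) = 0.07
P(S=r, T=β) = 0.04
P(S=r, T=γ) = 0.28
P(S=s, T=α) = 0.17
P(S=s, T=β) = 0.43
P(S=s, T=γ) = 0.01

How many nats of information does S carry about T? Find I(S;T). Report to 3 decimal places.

0.344 nats

Marginals: p(S) = (0.3900, 0.6100), p(T) = (0.2400, 0.4700, 0.2900).
I(S;T) = H(S) + H(T) − H(S,T).
H(S) = 0.6687, H(T) = 1.0564, H(S,T) = 1.3815.
I(S;T) = 0.6687 + 1.0564 − 1.3815 = 0.344 nats.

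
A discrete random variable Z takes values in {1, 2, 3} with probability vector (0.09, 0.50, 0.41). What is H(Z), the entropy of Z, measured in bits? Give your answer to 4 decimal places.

H(Z) = −Σ p·log₂ p.
  −(0.09)·log₂(0.09) = 0.31265
  −(0.50)·log₂(0.50) = 0.50000
  −(0.41)·log₂(0.41) = 0.52738
Sum: 0.31265 + 0.50000 + 0.52738 = 1.3400 bits.

1.3400 bits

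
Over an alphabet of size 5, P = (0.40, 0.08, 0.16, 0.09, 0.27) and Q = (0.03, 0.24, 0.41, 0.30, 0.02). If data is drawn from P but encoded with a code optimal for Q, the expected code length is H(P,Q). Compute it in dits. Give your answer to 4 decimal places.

1.2265 dits

H(P,Q) = −Σ p·log₁₀ q.
  −0.40·log₁₀(0.03) = 0.60915
  −0.08·log₁₀(0.24) = 0.04958
  −0.16·log₁₀(0.41) = 0.06195
  −0.09·log₁₀(0.30) = 0.04706
  −0.27·log₁₀(0.02) = 0.45872
H(P,Q) = 1.2265 dits.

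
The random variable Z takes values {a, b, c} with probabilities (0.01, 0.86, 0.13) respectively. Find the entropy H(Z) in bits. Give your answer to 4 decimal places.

H(Z) = −Σ p·log₂ p.
  −(0.01)·log₂(0.01) = 0.06644
  −(0.86)·log₂(0.86) = 0.18713
  −(0.13)·log₂(0.13) = 0.38264
Sum: 0.06644 + 0.18713 + 0.38264 = 0.6362 bits.

0.6362 bits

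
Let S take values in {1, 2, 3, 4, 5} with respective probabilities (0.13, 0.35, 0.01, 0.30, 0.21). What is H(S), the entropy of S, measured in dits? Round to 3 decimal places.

0.594 dits

H(S) = −Σ p·log₁₀ p.
  −(0.13)·log₁₀(0.13) = 0.1152
  −(0.35)·log₁₀(0.35) = 0.1596
  −(0.01)·log₁₀(0.01) = 0.0200
  −(0.30)·log₁₀(0.30) = 0.1569
  −(0.21)·log₁₀(0.21) = 0.1423
Sum: 0.1152 + 0.1596 + 0.0200 + 0.1569 + 0.1423 = 0.594 dits.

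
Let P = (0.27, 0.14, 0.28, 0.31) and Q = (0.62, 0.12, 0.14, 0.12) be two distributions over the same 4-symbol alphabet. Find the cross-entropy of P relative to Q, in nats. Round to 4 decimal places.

1.6337 nats

H(P,Q) = −Σ p·ln q.
  −0.27·ln(0.62) = 0.12907
  −0.14·ln(0.12) = 0.29684
  −0.28·ln(0.14) = 0.55051
  −0.31·ln(0.12) = 0.65728
H(P,Q) = 1.6337 nats.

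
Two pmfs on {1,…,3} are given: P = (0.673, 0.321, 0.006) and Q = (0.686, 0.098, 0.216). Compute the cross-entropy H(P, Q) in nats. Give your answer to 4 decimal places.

H(P,Q) = −Σ p·ln q.
  −0.673·ln(0.686) = 0.25364
  −0.321·ln(0.098) = 0.74561
  −0.006·ln(0.216) = 0.00919
H(P,Q) = 1.0084 nats.

1.0084 nats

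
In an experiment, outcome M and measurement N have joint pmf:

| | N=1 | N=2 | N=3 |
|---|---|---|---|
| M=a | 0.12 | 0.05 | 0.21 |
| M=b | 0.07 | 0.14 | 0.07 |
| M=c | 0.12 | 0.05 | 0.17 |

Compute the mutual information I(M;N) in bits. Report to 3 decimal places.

Marginals: p(M) = (0.3800, 0.2800, 0.3400), p(N) = (0.3100, 0.2400, 0.4500).
I(M;N) = Σ p(x,y)·log₂[p(x,y)/(p(x)p(y))].
  (a,1): 0.12·log₂(1.0187) = 0.0032
  (a,2): 0.05·log₂(0.5482) = -0.0434
  (a,3): 0.21·log₂(1.2281) = 0.0622
  (b,1): 0.07·log₂(0.8065) = -0.0217
  (b,2): 0.14·log₂(2.0833) = 0.1482
  (b,3): 0.07·log₂(0.5556) = -0.0594
  (c,1): 0.12·log₂(1.1385) = 0.0225
  (c,2): 0.05·log₂(0.6127) = -0.0353
  (c,3): 0.17·log₂(1.1111) = 0.0258
Sum = 0.102 bits.

0.102 bits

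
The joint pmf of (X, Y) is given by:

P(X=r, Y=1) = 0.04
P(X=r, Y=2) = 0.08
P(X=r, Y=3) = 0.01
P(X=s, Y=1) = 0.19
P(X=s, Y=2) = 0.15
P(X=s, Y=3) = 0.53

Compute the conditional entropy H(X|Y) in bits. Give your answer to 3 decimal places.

0.440 bits

Marginals: p(X) = (0.1300, 0.8700), p(Y) = (0.2300, 0.2300, 0.5400).
H(X|Y) = Σ p(Y) · H(X|Y=·).
  Y=1: p=0.2300, H(X|Y=1) = 0.6666
  Y=2: p=0.2300, H(X|Y=2) = 0.9321
  Y=3: p=0.5400, H(X|Y=3) = 0.1330
Weighted sum = 0.440 bits.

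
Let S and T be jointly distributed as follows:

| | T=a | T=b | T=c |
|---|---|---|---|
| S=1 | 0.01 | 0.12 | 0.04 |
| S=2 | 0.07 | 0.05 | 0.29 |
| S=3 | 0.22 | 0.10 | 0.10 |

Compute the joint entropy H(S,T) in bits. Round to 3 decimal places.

H(S,T) = −Σ p(x,y)·log₂ p(x,y) over all 9 cells.
  cell (1,a): −0.01·log₂0.01 = 0.0664
  cell (1,b): −0.12·log₂0.12 = 0.3671
  cell (1,c): −0.04·log₂0.04 = 0.1858
  cell (2,a): −0.07·log₂0.07 = 0.2686
  cell (2,b): −0.05·log₂0.05 = 0.2161
  cell (2,c): −0.29·log₂0.29 = 0.5179
  cell (3,a): −0.22·log₂0.22 = 0.4806
  cell (3,b): −0.10·log₂0.10 = 0.3322
  cell (3,c): −0.10·log₂0.10 = 0.3322
Sum = 2.767 bits.

2.767 bits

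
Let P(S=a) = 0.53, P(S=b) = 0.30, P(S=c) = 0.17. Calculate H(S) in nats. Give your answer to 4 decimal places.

0.9989 nats

H(S) = −Σ p·ln p.
  −(0.53)·ln(0.53) = 0.33649
  −(0.30)·ln(0.30) = 0.36119
  −(0.17)·ln(0.17) = 0.30123
Sum: 0.33649 + 0.36119 + 0.30123 = 0.9989 nats.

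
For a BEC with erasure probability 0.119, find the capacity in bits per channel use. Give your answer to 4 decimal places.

0.8810 bits

Binary erasure channel: capacity C = 1 − ε.
C = 1 − 0.119 = 0.8810 bits per channel use.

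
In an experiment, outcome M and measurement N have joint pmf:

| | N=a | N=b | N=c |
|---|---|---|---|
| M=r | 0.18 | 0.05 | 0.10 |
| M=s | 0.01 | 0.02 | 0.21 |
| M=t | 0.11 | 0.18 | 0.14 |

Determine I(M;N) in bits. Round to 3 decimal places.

0.247 bits

Marginals: p(M) = (0.3300, 0.2400, 0.4300), p(N) = (0.3000, 0.2500, 0.4500).
I(M;N) = H(M) + H(N) − H(M,N).
H(M) = 1.5455, H(N) = 1.5395, H(M,N) = 2.8384.
I(M;N) = 1.5455 + 1.5395 − 2.8384 = 0.247 bits.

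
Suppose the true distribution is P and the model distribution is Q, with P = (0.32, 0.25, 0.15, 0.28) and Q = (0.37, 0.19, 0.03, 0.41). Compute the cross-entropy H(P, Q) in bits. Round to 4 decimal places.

2.1770 bits

H(P,Q) = −Σ p·log₂ q.
  −0.32·log₂(0.37) = 0.45901
  −0.25·log₂(0.19) = 0.59898
  −0.15·log₂(0.03) = 0.75883
  −0.28·log₂(0.41) = 0.36017
H(P,Q) = 2.1770 bits.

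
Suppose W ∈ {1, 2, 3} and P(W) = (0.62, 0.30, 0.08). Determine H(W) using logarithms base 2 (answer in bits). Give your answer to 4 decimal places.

1.2402 bits

H(W) = −Σ p·log₂ p.
  −(0.62)·log₂(0.62) = 0.42759
  −(0.30)·log₂(0.30) = 0.52109
  −(0.08)·log₂(0.08) = 0.29151
Sum: 0.42759 + 0.52109 + 0.29151 = 1.2402 bits.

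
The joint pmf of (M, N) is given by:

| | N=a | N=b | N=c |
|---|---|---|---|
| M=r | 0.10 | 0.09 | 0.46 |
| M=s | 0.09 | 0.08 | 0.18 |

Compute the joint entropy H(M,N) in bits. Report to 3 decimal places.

H(M,N) = −Σ p(x,y)·log₂ p(x,y) over all 6 cells.
  cell (r,a): −0.10·log₂0.10 = 0.3322
  cell (r,b): −0.09·log₂0.09 = 0.3127
  cell (r,c): −0.46·log₂0.46 = 0.5153
  cell (s,a): −0.09·log₂0.09 = 0.3127
  cell (s,b): −0.08·log₂0.08 = 0.2915
  cell (s,c): −0.18·log₂0.18 = 0.4453
Sum = 2.210 bits.

2.210 bits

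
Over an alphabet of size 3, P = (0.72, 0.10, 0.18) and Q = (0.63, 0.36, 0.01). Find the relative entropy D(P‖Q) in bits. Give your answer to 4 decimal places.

D(P‖Q) = Σ p·log₂(p/q).
  0.72·log₂(0.72/0.63) = 0.13870
  0.10·log₂(0.10/0.36) = -0.18480
  0.18·log₂(0.18/0.01) = 0.75059
D(P‖Q) = 0.7045 bits.

0.7045 bits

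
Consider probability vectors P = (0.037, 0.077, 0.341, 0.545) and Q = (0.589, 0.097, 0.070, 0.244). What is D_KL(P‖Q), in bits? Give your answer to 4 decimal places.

D(P‖Q) = Σ p·log₂(p/q).
  0.037·log₂(0.037/0.589) = -0.14773
  0.077·log₂(0.077/0.097) = -0.02565
  0.341·log₂(0.341/0.070) = 0.77896
  0.545·log₂(0.545/0.244) = 0.63186
D(P‖Q) = 1.2374 bits.

1.2374 bits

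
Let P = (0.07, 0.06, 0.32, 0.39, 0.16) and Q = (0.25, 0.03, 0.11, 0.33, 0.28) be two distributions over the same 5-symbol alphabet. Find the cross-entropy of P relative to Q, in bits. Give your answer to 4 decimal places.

H(P,Q) = −Σ p·log₂ q.
  −0.07·log₂(0.25) = 0.14000
  −0.06·log₂(0.03) = 0.30353
  −0.32·log₂(0.11) = 1.01902
  −0.39·log₂(0.33) = 0.62379
  −0.16·log₂(0.28) = 0.29384
H(P,Q) = 2.3802 bits.

2.3802 bits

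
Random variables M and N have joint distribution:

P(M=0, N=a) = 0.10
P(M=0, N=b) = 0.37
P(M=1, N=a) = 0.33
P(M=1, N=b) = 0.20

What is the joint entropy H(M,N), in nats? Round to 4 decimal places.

1.2859 nats

H(M,N) = −Σ p(x,y)·ln p(x,y) over all 4 cells.
  cell (0,a): −0.10·ln0.10 = 0.23026
  cell (0,b): −0.37·ln0.37 = 0.36787
  cell (1,a): −0.33·ln0.33 = 0.36586
  cell (1,b): −0.20·ln0.20 = 0.32189
Sum = 1.2859 nats.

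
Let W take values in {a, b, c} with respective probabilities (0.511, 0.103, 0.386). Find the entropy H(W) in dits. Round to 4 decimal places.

H(W) = −Σ p·log₁₀ p.
  −(0.511)·log₁₀(0.511) = 0.14900
  −(0.103)·log₁₀(0.103) = 0.10168
  −(0.386)·log₁₀(0.386) = 0.15958
Sum: 0.14900 + 0.10168 + 0.15958 = 0.4103 dits.

0.4103 dits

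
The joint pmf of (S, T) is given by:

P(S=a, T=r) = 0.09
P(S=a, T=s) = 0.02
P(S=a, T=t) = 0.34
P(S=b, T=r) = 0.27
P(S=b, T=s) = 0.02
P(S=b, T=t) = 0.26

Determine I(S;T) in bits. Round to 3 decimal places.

0.068 bits

Marginals: p(S) = (0.4500, 0.5500), p(T) = (0.3600, 0.0400, 0.6000).
I(S;T) = Σ p(x,y)·log₂[p(x,y)/(p(x)p(y))].
  (a,r): 0.09·log₂(0.5556) = -0.0763
  (a,s): 0.02·log₂(1.1111) = 0.0030
  (a,t): 0.34·log₂(1.2593) = 0.1131
  (b,r): 0.27·log₂(1.3636) = 0.1208
  (b,s): 0.02·log₂(0.9091) = -0.0028
  (b,t): 0.26·log₂(0.7879) = -0.0894
Sum = 0.068 bits.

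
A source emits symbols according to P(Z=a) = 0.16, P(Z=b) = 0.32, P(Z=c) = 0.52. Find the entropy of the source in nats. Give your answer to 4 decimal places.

H(Z) = −Σ p·ln p.
  −(0.16)·ln(0.16) = 0.29321
  −(0.32)·ln(0.32) = 0.36462
  −(0.52)·ln(0.52) = 0.34004
Sum: 0.29321 + 0.36462 + 0.34004 = 0.9979 nats.

0.9979 nats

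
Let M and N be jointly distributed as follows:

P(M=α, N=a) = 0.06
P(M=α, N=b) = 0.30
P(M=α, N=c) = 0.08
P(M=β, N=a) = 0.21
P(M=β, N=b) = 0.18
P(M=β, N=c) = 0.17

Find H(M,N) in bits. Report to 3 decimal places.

2.409 bits

H(M,N) = −Σ p(x,y)·log₂ p(x,y) over all 6 cells.
  cell (α,a): −0.06·log₂0.06 = 0.2435
  cell (α,b): −0.30·log₂0.30 = 0.5211
  cell (α,c): −0.08·log₂0.08 = 0.2915
  cell (β,a): −0.21·log₂0.21 = 0.4728
  cell (β,b): −0.18·log₂0.18 = 0.4453
  cell (β,c): −0.17·log₂0.17 = 0.4346
Sum = 2.409 bits.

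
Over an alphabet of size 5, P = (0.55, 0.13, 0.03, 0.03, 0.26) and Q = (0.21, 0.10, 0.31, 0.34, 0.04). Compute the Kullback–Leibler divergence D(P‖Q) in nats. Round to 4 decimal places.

D(P‖Q) = Σ p·ln(p/q).
  0.55·ln(0.55/0.21) = 0.52955
  0.13·ln(0.13/0.10) = 0.03411
  0.03·ln(0.03/0.31) = -0.07006
  0.03·ln(0.03/0.34) = -0.07283
  0.26·ln(0.26/0.04) = 0.48667
D(P‖Q) = 0.9074 nats.

0.9074 nats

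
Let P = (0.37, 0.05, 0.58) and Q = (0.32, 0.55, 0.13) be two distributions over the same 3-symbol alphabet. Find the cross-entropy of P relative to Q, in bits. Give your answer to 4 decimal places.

2.3585 bits

H(P,Q) = −Σ p·log₂ q.
  −0.37·log₂(0.32) = 0.60823
  −0.05·log₂(0.55) = 0.04312
  −0.58·log₂(0.13) = 1.70718
H(P,Q) = 2.3585 bits.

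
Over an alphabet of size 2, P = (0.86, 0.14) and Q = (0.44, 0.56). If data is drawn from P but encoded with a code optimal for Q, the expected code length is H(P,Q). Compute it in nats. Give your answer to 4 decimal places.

0.7872 nats

H(P,Q) = −Σ p·ln q.
  −0.86·ln(0.44) = 0.70604
  −0.14·ln(0.56) = 0.08117
H(P,Q) = 0.7872 nats.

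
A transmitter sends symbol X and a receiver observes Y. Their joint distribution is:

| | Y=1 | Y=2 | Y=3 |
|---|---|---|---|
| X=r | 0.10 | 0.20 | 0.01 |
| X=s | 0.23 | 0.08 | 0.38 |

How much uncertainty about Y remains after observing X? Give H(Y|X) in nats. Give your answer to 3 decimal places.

Marginals: p(X) = (0.3100, 0.6900), p(Y) = (0.3300, 0.2800, 0.3900).
H(Y|X) = Σ p(X) · H(Y|X=·).
  X=r: p=0.3100, H(Y|X=r) = 0.7585
  X=s: p=0.6900, H(Y|X=s) = 0.9445
Weighted sum = 0.887 nats.

0.887 nats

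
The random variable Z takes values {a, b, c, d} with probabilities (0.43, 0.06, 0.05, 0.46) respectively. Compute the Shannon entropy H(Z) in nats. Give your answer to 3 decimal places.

H(Z) = −Σ p·ln p.
  −(0.43)·ln(0.43) = 0.3629
  −(0.06)·ln(0.06) = 0.1688
  −(0.05)·ln(0.05) = 0.1498
  −(0.46)·ln(0.46) = 0.3572
Sum: 0.3629 + 0.1688 + 0.1498 + 0.3572 = 1.039 nats.

1.039 nats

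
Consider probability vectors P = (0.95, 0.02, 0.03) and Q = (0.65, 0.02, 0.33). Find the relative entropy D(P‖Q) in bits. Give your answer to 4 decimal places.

D(P‖Q) = Σ p·log₂(p/q).
  0.95·log₂(0.95/0.65) = 0.52011
  0.02·log₂(0.02/0.02) = 0.00000
  0.03·log₂(0.03/0.33) = -0.10378
D(P‖Q) = 0.4163 bits.

0.4163 bits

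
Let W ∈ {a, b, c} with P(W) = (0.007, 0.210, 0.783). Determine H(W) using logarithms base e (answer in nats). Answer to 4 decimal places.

H(W) = −Σ p·ln p.
  −(0.007)·ln(0.007) = 0.03473
  −(0.210)·ln(0.210) = 0.32774
  −(0.783)·ln(0.783) = 0.19154
Sum: 0.03473 + 0.32774 + 0.19154 = 0.5540 nats.

0.5540 nats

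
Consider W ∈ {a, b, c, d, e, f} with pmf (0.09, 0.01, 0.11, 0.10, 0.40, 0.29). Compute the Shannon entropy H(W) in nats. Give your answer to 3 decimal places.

1.461 nats

H(W) = −Σ p·ln p.
  −(0.09)·ln(0.09) = 0.2167
  −(0.01)·ln(0.01) = 0.0461
  −(0.11)·ln(0.11) = 0.2428
  −(0.10)·ln(0.10) = 0.2303
  −(0.40)·ln(0.40) = 0.3665
  −(0.29)·ln(0.29) = 0.3590
Sum: 0.2167 + 0.0461 + 0.2428 + 0.2303 + 0.3665 + 0.3590 = 1.461 nats.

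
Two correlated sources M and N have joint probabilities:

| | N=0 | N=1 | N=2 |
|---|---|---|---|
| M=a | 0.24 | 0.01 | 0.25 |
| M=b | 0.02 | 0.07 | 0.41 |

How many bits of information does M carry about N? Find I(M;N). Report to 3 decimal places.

Marginals: p(M) = (0.5000, 0.5000), p(N) = (0.2600, 0.0800, 0.6600).
I(M;N) = Σ p(x,y)·log₂[p(x,y)/(p(x)p(y))].
  (a,0): 0.24·log₂(1.8462) = 0.2123
  (a,1): 0.01·log₂(0.2500) = -0.0200
  (a,2): 0.25·log₂(0.7576) = -0.1001
  (b,0): 0.02·log₂(0.1538) = -0.0540
  (b,1): 0.07·log₂(1.7500) = 0.0565
  (b,2): 0.41·log₂(1.2424) = 0.1284
Sum = 0.223 bits.

0.223 bits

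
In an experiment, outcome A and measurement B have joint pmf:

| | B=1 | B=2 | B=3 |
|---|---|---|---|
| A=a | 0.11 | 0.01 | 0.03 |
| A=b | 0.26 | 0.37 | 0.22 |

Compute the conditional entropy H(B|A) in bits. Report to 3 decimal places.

Chain rule: H(B|A) = H(A,B) − H(A).
Marginals: p(A) = (0.1500, 0.8500), p(B) = (0.3700, 0.3800, 0.2500).
H(A,B) = 2.0851 bits; H(A) = 0.6098 bits.
H(B|A) = 2.0851 − 0.6098 = 1.475 bits.

1.475 bits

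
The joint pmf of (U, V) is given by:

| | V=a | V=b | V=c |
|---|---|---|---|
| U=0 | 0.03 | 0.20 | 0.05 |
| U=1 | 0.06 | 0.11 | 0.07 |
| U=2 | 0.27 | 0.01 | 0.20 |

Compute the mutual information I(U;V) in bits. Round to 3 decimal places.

Marginals: p(U) = (0.2800, 0.2400, 0.4800), p(V) = (0.3600, 0.3200, 0.3200).
I(U;V) = Σ p(x,y)·log₂[p(x,y)/(p(x)p(y))].
  (0,a): 0.03·log₂(0.2976) = -0.0525
  (0,b): 0.20·log₂(2.2321) = 0.2317
  (0,c): 0.05·log₂(0.5580) = -0.0421
  (1,a): 0.06·log₂(0.6944) = -0.0316
  (1,b): 0.11·log₂(1.4323) = 0.0570
  (1,c): 0.07·log₂(0.9115) = -0.0094
  (2,a): 0.27·log₂(1.5625) = 0.1738
  (2,b): 0.01·log₂(0.0651) = -0.0394
  (2,c): 0.20·log₂(1.3021) = 0.0762
Sum = 0.364 bits.

0.364 bits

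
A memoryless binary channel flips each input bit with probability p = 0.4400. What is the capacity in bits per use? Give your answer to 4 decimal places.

Binary symmetric channel: C = 1 − h₂(ε) where h₂ is the binary entropy function.
h₂(0.4400) = −0.4400·log₂0.4400 − 0.5600·log₂0.5600 = 0.9896.
C = 1 − 0.9896 = 0.0104 bits per channel use.

0.0104 bits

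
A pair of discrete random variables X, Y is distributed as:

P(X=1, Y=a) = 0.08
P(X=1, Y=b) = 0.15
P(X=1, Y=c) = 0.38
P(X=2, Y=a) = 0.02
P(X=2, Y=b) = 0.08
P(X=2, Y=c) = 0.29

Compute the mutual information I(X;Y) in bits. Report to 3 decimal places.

0.017 bits

Marginals: p(X) = (0.6100, 0.3900), p(Y) = (0.1000, 0.2300, 0.6700).
I(X;Y) = H(X) + H(Y) − H(X,Y).
H(X) = 0.9648, H(Y) = 1.2070, H(X,Y) = 2.1548.
I(X;Y) = 0.9648 + 1.2070 − 2.1548 = 0.017 bits.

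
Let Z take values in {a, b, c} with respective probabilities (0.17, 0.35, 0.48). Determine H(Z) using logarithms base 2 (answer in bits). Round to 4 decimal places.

H(Z) = −Σ p·log₂ p.
  −(0.17)·log₂(0.17) = 0.43459
  −(0.35)·log₂(0.35) = 0.53010
  −(0.48)·log₂(0.48) = 0.50827
Sum: 0.43459 + 0.53010 + 0.50827 = 1.4730 bits.

1.4730 bits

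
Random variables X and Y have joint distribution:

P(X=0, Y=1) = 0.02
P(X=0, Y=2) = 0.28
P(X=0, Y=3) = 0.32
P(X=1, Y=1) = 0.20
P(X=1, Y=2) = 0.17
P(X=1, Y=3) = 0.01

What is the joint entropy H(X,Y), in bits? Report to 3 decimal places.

2.119 bits

H(X,Y) = −Σ p(x,y)·log₂ p(x,y) over all 6 cells.
  cell (0,1): −0.02·log₂0.02 = 0.1129
  cell (0,2): −0.28·log₂0.28 = 0.5142
  cell (0,3): −0.32·log₂0.32 = 0.5260
  cell (1,1): −0.20·log₂0.20 = 0.4644
  cell (1,2): −0.17·log₂0.17 = 0.4346
  cell (1,3): −0.01·log₂0.01 = 0.0664
Sum = 2.119 bits.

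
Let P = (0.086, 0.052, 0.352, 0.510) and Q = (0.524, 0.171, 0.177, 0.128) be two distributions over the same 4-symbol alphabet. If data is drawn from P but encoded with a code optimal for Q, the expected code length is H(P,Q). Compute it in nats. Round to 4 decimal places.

1.8054 nats

H(P,Q) = −Σ p·ln q.
  −0.086·ln(0.524) = 0.05558
  −0.052·ln(0.171) = 0.09184
  −0.352·ln(0.177) = 0.60953
  −0.510·ln(0.128) = 1.04842
H(P,Q) = 1.8054 nats.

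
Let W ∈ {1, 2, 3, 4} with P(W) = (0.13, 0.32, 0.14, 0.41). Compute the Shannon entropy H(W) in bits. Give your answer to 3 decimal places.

H(W) = −Σ p·log₂ p.
  −(0.13)·log₂(0.13) = 0.3826
  −(0.32)·log₂(0.32) = 0.5260
  −(0.14)·log₂(0.14) = 0.3971
  −(0.41)·log₂(0.41) = 0.5274
Sum: 0.3826 + 0.5260 + 0.3971 + 0.5274 = 1.833 bits.

1.833 bits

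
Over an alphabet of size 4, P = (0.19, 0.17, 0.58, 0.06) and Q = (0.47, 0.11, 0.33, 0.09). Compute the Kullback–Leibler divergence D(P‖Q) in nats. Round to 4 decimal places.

D(P‖Q) = Σ p·ln(p/q).
  0.19·ln(0.19/0.47) = -0.17208
  0.17·ln(0.17/0.11) = 0.07400
  0.58·ln(0.58/0.33) = 0.32708
  0.06·ln(0.06/0.09) = -0.02433
D(P‖Q) = 0.2047 nats.

0.2047 nats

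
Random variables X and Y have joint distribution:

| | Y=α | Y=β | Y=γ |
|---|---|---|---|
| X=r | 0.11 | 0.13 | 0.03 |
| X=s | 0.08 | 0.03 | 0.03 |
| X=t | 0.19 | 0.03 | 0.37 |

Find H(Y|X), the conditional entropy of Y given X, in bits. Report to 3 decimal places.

1.261 bits

Marginals: p(X) = (0.2700, 0.1400, 0.5900), p(Y) = (0.3800, 0.1900, 0.4300).
H(Y|X) = Σ p(X) · H(Y|X=·).
  X=r: p=0.2700, H(Y|X=r) = 1.3877
  X=s: p=0.1400, H(Y|X=s) = 1.4138
  X=t: p=0.5900, H(Y|X=t) = 1.1671
Weighted sum = 1.261 bits.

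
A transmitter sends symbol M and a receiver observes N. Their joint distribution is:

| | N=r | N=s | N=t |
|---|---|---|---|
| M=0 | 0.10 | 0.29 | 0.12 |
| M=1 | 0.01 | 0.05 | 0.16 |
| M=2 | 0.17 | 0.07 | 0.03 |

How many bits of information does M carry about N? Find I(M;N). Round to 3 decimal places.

Marginals: p(M) = (0.5100, 0.2200, 0.2700), p(N) = (0.2800, 0.4100, 0.3100).
I(M;N) = H(M) + H(N) − H(M,N).
H(M) = 1.4860, H(N) = 1.5654, H(M,N) = 2.7776.
I(M;N) = 1.4860 + 1.5654 − 2.7776 = 0.274 bits.

0.274 bits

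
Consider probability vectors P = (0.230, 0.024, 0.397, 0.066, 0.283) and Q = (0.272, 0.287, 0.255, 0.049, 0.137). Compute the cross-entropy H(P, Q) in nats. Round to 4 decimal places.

H(P,Q) = −Σ p·ln q.
  −0.230·ln(0.272) = 0.29945
  −0.024·ln(0.287) = 0.02996
  −0.397·ln(0.255) = 0.54250
  −0.066·ln(0.049) = 0.19905
  −0.283·ln(0.137) = 0.56254
H(P,Q) = 1.6335 nats.

1.6335 nats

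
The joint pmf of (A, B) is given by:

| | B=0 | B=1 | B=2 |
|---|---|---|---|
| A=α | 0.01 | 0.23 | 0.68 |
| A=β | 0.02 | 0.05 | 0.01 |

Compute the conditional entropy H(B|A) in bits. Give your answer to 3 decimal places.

Chain rule: H(B|A) = H(A,B) − H(A).
Marginals: p(A) = (0.9200, 0.0800), p(B) = (0.0300, 0.2800, 0.6900).
H(A,B) = 1.3279 bits; H(A) = 0.4022 bits.
H(B|A) = 1.3279 − 0.4022 = 0.926 bits.

0.926 bits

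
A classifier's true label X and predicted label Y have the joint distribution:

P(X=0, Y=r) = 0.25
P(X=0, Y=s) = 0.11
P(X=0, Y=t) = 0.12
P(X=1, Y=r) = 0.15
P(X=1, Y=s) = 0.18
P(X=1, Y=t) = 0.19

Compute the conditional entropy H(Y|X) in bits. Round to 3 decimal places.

Chain rule: H(Y|X) = H(X,Y) − H(X).
Marginals: p(X) = (0.4800, 0.5200), p(Y) = (0.4000, 0.2900, 0.3100).
H(X,Y) = 2.5284 bits; H(X) = 0.9988 bits.
H(Y|X) = 2.5284 − 0.9988 = 1.530 bits.

1.530 bits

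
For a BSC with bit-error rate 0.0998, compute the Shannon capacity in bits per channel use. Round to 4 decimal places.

0.5316 bits

Binary symmetric channel: C = 1 − h₂(ε) where h₂ is the binary entropy function.
h₂(0.0998) = −0.0998·log₂0.0998 − 0.9002·log₂0.9002 = 0.4684.
C = 1 − 0.4684 = 0.5316 bits per channel use.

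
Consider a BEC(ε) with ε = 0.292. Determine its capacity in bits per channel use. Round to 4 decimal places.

0.7080 bits

Binary erasure channel: capacity C = 1 − ε.
C = 1 − 0.292 = 0.7080 bits per channel use.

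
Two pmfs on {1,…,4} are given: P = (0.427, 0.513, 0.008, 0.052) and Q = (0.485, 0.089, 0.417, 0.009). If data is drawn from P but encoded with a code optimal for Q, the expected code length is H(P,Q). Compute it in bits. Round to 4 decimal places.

2.5996 bits

H(P,Q) = −Σ p·log₂ q.
  −0.427·log₂(0.485) = 0.44576
  −0.513·log₂(0.089) = 1.79040
  −0.008·log₂(0.417) = 0.01010
  −0.052·log₂(0.009) = 0.35338
H(P,Q) = 2.5996 bits.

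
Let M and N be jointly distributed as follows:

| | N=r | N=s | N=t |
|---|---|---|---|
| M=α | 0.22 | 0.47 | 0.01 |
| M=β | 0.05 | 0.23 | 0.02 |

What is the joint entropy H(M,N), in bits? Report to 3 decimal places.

H(M,N) = −Σ p(x,y)·log₂ p(x,y) over all 6 cells.
  cell (α,r): −0.22·log₂0.22 = 0.4806
  cell (α,s): −0.47·log₂0.47 = 0.5120
  cell (α,t): −0.01·log₂0.01 = 0.0664
  cell (β,r): −0.05·log₂0.05 = 0.2161
  cell (β,s): −0.23·log₂0.23 = 0.4877
  cell (β,t): −0.02·log₂0.02 = 0.1129
Sum = 1.876 bits.

1.876 bits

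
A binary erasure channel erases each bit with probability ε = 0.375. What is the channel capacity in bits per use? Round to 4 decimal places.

Binary erasure channel: capacity C = 1 − ε.
C = 1 − 0.375 = 0.6250 bits per channel use.

0.6250 bits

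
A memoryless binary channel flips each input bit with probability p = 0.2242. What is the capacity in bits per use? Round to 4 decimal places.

Binary symmetric channel: C = 1 − h₂(ε) where h₂ is the binary entropy function.
h₂(0.2242) = −0.2242·log₂0.2242 − 0.7758·log₂0.7758 = 0.7678.
C = 1 − 0.7678 = 0.2322 bits per channel use.

0.2322 bits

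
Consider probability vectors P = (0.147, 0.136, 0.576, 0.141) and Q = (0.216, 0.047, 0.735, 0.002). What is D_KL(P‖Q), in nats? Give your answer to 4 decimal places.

0.5476 nats

D(P‖Q) = Σ p·ln(p/q).
  0.147·ln(0.147/0.216) = -0.05657
  0.136·ln(0.136/0.047) = 0.14450
  0.576·ln(0.576/0.735) = -0.14041
  0.141·ln(0.141/0.002) = 0.60004
D(P‖Q) = 0.5476 nats.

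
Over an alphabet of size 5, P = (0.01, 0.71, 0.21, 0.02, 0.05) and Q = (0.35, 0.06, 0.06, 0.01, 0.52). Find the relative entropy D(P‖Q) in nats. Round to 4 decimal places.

1.8787 nats

D(P‖Q) = Σ p·ln(p/q).
  0.01·ln(0.01/0.35) = -0.03555
  0.71·ln(0.71/0.06) = 1.75435
  0.21·ln(0.21/0.06) = 0.26308
  0.02·ln(0.02/0.01) = 0.01386
  0.05·ln(0.05/0.52) = -0.11709
D(P‖Q) = 1.8787 nats.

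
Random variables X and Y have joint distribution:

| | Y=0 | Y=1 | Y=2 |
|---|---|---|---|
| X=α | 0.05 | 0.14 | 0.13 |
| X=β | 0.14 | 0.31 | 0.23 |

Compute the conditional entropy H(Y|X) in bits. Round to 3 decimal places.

1.500 bits

Chain rule: H(Y|X) = H(X,Y) − H(X).
Marginals: p(X) = (0.3200, 0.6800), p(Y) = (0.1900, 0.4500, 0.3600).
H(X,Y) = 2.4044 bits; H(X) = 0.9044 bits.
H(Y|X) = 2.4044 − 0.9044 = 1.500 bits.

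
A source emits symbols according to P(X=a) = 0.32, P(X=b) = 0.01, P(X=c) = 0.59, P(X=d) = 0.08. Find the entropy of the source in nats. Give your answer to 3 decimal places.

0.924 nats

H(X) = −Σ p·ln p.
  −(0.32)·ln(0.32) = 0.3646
  −(0.01)·ln(0.01) = 0.0461
  −(0.59)·ln(0.59) = 0.3113
  −(0.08)·ln(0.08) = 0.2021
Sum: 0.3646 + 0.0461 + 0.3113 + 0.2021 = 0.924 nats.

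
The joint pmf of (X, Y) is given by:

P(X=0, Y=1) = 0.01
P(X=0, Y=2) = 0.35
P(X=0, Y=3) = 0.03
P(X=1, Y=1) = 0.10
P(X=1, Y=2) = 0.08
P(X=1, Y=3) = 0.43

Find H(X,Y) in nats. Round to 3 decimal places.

1.314 nats

H(X,Y) = −Σ p(x,y)·ln p(x,y) over all 6 cells.
  cell (0,1): −0.01·ln0.01 = 0.0461
  cell (0,2): −0.35·ln0.35 = 0.3674
  cell (0,3): −0.03·ln0.03 = 0.1052
  cell (1,1): −0.10·ln0.10 = 0.2303
  cell (1,2): −0.08·ln0.08 = 0.2021
  cell (1,3): −0.43·ln0.43 = 0.3629
Sum = 1.314 nats.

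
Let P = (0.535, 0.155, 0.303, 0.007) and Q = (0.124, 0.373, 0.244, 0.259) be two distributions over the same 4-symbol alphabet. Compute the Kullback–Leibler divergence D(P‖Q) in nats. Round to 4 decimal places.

D(P‖Q) = Σ p·ln(p/q).
  0.535·ln(0.535/0.124) = 0.78216
  0.155·ln(0.155/0.373) = -0.13611
  0.303·ln(0.303/0.244) = 0.06562
  0.007·ln(0.007/0.259) = -0.02528
D(P‖Q) = 0.6864 nats.

0.6864 nats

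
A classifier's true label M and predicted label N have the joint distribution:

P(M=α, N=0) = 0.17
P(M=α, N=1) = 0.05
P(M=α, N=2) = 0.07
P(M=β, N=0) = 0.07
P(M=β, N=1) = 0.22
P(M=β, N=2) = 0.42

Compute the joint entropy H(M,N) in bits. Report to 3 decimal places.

2.194 bits

H(M,N) = −Σ p(x,y)·log₂ p(x,y) over all 6 cells.
  cell (α,0): −0.17·log₂0.17 = 0.4346
  cell (α,1): −0.05·log₂0.05 = 0.2161
  cell (α,2): −0.07·log₂0.07 = 0.2686
  cell (β,0): −0.07·log₂0.07 = 0.2686
  cell (β,1): −0.22·log₂0.22 = 0.4806
  cell (β,2): −0.42·log₂0.42 = 0.5256
Sum = 2.194 bits.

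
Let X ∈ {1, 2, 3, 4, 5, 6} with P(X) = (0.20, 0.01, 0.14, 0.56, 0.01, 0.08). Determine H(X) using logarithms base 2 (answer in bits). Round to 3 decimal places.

H(X) = −Σ p·log₂ p.
  −(0.20)·log₂(0.20) = 0.4644
  −(0.01)·log₂(0.01) = 0.0664
  −(0.14)·log₂(0.14) = 0.3971
  −(0.56)·log₂(0.56) = 0.4684
  −(0.01)·log₂(0.01) = 0.0664
  −(0.08)·log₂(0.08) = 0.2915
Sum: 0.4644 + 0.0664 + 0.3971 + 0.4684 + 0.0664 + 0.2915 = 1.754 bits.

1.754 bits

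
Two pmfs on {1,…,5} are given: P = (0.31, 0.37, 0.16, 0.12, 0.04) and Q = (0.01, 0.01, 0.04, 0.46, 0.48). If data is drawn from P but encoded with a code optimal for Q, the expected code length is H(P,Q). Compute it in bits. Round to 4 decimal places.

H(P,Q) = −Σ p·log₂ q.
  −0.31·log₂(0.01) = 2.05960
  −0.37·log₂(0.01) = 2.45823
  −0.16·log₂(0.04) = 0.74302
  −0.12·log₂(0.46) = 0.13444
  −0.04·log₂(0.48) = 0.04236
H(P,Q) = 5.4376 bits.

5.4376 bits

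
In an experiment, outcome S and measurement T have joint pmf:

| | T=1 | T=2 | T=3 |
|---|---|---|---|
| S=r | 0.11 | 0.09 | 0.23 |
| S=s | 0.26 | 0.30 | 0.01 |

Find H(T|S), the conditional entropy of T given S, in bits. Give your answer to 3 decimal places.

Marginals: p(S) = (0.4300, 0.5700), p(T) = (0.3700, 0.3900, 0.2400).
H(T|S) = Σ p(S) · H(T|S=·).
  S=r: p=0.4300, H(T|S=r) = 1.4582
  S=s: p=0.5700, H(T|S=s) = 1.1063
Weighted sum = 1.258 bits.

1.258 bits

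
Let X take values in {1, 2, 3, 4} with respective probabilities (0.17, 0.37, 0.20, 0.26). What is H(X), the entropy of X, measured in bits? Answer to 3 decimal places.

1.935 bits

H(X) = −Σ p·log₂ p.
  −(0.17)·log₂(0.17) = 0.4346
  −(0.37)·log₂(0.37) = 0.5307
  −(0.20)·log₂(0.20) = 0.4644
  −(0.26)·log₂(0.26) = 0.5053
Sum: 0.4346 + 0.5307 + 0.4644 + 0.5053 = 1.935 bits.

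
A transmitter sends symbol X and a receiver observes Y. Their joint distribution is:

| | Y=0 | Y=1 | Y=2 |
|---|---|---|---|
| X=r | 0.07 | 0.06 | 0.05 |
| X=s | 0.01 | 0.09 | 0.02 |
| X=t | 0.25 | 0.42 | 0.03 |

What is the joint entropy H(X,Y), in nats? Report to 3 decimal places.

H(X,Y) = −Σ p(x,y)·ln p(x,y) over all 9 cells.
  cell (r,0): −0.07·ln0.07 = 0.1861
  cell (r,1): −0.06·ln0.06 = 0.1688
  cell (r,2): −0.05·ln0.05 = 0.1498
  cell (s,0): −0.01·ln0.01 = 0.0461
  cell (s,1): −0.09·ln0.09 = 0.2167
  cell (s,2): −0.02·ln0.02 = 0.0782
  cell (t,0): −0.25·ln0.25 = 0.3466
  cell (t,1): −0.42·ln0.42 = 0.3644
  cell (t,2): −0.03·ln0.03 = 0.1052
Sum = 1.662 nats.

1.662 nats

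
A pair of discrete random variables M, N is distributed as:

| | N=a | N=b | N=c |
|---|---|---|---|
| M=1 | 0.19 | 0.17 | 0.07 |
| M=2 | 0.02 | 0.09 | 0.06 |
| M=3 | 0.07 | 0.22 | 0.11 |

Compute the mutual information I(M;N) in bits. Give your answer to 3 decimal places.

Marginals: p(M) = (0.4300, 0.1700, 0.4000), p(N) = (0.2800, 0.4800, 0.2400).
I(M;N) = H(M) + H(N) − H(M,N).
H(M) = 1.4869, H(N) = 1.5166, H(M,N) = 2.9268.
I(M;N) = 1.4869 + 1.5166 − 2.9268 = 0.077 bits.

0.077 bits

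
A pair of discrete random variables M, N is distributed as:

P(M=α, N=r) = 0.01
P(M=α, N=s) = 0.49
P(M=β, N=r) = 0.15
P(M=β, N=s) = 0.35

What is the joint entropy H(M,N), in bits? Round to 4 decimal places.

H(M,N) = −Σ p(x,y)·log₂ p(x,y) over all 4 cells.
  cell (α,r): −0.01·log₂0.01 = 0.06644
  cell (α,s): −0.49·log₂0.49 = 0.50428
  cell (β,r): −0.15·log₂0.15 = 0.41054
  cell (β,s): −0.35·log₂0.35 = 0.53010
Sum = 1.5114 bits.

1.5114 bits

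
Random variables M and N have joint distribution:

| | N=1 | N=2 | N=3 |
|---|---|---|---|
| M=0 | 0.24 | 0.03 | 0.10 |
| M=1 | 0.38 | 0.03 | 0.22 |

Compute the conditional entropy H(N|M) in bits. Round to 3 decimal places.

Marginals: p(M) = (0.3700, 0.6300), p(N) = (0.6200, 0.0600, 0.3200).
H(N|M) = Σ p(M) · H(N|M=·).
  M=0: p=0.3700, H(N|M=0) = 1.2091
  M=1: p=0.6300, H(N|M=1) = 1.1791
Weighted sum = 1.190 bits.

1.190 bits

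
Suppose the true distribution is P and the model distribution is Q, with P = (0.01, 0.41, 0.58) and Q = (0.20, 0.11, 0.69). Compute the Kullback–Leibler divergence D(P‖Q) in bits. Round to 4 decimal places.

D(P‖Q) = Σ p·log₂(p/q).
  0.01·log₂(0.01/0.20) = -0.04322
  0.41·log₂(0.41/0.11) = 0.77823
  0.58·log₂(0.58/0.69) = -0.14532
D(P‖Q) = 0.5897 bits.

0.5897 bits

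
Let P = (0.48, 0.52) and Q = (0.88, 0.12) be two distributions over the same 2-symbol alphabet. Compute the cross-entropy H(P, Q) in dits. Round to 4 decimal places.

H(P,Q) = −Σ p·log₁₀ q.
  −0.48·log₁₀(0.88) = 0.02665
  −0.52·log₁₀(0.12) = 0.47883
H(P,Q) = 0.5055 dits.

0.5055 dits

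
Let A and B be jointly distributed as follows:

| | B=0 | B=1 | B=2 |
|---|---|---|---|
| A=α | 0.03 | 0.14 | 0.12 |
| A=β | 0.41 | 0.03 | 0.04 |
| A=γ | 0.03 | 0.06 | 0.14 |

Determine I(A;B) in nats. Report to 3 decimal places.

Marginals: p(A) = (0.2900, 0.4800, 0.2300), p(B) = (0.4700, 0.2300, 0.3000).
I(A;B) = H(A) + H(B) − H(A,B).
H(A) = 1.0493, H(B) = 1.0541, H(A,B) = 1.7836.
I(A;B) = 1.0493 + 1.0541 − 1.7836 = 0.320 nats.

0.320 nats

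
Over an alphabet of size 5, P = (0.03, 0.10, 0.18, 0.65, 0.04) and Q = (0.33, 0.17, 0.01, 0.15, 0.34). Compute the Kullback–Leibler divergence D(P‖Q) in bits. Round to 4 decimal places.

D(P‖Q) = Σ p·log₂(p/q).
  0.03·log₂(0.03/0.33) = -0.10378
  0.10·log₂(0.10/0.17) = -0.07655
  0.18·log₂(0.18/0.01) = 0.75059
  0.65·log₂(0.65/0.15) = 1.37506
  0.04·log₂(0.04/0.34) = -0.12350
D(P‖Q) = 1.8218 bits.

1.8218 bits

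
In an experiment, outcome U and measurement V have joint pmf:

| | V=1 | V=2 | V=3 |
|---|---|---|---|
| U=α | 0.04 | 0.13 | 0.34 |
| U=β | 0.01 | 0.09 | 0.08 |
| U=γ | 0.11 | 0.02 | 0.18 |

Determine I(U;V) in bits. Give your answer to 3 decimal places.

0.147 bits

Marginals: p(U) = (0.5100, 0.1800, 0.3100), p(V) = (0.1600, 0.2400, 0.6000).
I(U;V) = Σ p(x,y)·log₂[p(x,y)/(p(x)p(y))].
  (α,1): 0.04·log₂(0.4902) = -0.0411
  (α,2): 0.13·log₂(1.0621) = 0.0113
  (α,3): 0.34·log₂(1.1111) = 0.0517
  (β,1): 0.01·log₂(0.3472) = -0.0153
  (β,2): 0.09·log₂(2.0833) = 0.0953
  (β,3): 0.08·log₂(0.7407) = -0.0346
  (γ,1): 0.11·log₂(2.2177) = 0.1264
  (γ,2): 0.02·log₂(0.2688) = -0.0379
  (γ,3): 0.18·log₂(0.9677) = -0.0085
Sum = 0.147 bits.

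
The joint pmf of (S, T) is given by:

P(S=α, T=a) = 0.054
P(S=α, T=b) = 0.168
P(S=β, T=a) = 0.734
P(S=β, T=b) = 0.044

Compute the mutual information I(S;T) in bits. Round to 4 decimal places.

0.3236 bits

Marginals: p(S) = (0.2220, 0.7780), p(T) = (0.7880, 0.2120).
I(S;T) = Σ p(x,y)·log₂[p(x,y)/(p(x)p(y))].
  (α,a): 0.054·log₂(0.3087) = -0.09157
  (α,b): 0.168·log₂(3.5696) = 0.30841
  (β,a): 0.734·log₂(1.1973) = 0.19065
  (β,b): 0.044·log₂(0.2668) = -0.08388
Sum = 0.3236 bits.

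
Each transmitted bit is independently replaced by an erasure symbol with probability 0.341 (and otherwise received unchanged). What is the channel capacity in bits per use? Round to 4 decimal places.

Binary erasure channel: capacity C = 1 − ε.
C = 1 − 0.341 = 0.6590 bits per channel use.

0.6590 bits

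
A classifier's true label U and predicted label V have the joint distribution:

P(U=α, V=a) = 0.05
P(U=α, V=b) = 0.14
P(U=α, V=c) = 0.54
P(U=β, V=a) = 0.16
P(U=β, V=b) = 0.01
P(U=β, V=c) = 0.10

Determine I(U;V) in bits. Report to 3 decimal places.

0.222 bits

Marginals: p(U) = (0.7300, 0.2700), p(V) = (0.2100, 0.1500, 0.6400).
I(U;V) = Σ p(x,y)·log₂[p(x,y)/(p(x)p(y))].
  (α,a): 0.05·log₂(0.3262) = -0.0808
  (α,b): 0.14·log₂(1.2785) = 0.0496
  (α,c): 0.54·log₂(1.1558) = 0.1128
  (β,a): 0.16·log₂(2.8219) = 0.2395
  (β,b): 0.01·log₂(0.2469) = -0.0202
  (β,c): 0.10·log₂(0.5787) = -0.0789
Sum = 0.222 bits.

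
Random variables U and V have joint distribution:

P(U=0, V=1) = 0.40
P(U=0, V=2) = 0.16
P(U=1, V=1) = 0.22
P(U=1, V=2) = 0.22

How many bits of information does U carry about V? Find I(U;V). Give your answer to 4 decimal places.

0.0347 bits

Marginals: p(U) = (0.5600, 0.4400), p(V) = (0.6200, 0.3800).
I(U;V) = H(U) + H(V) − H(U,V).
H(U) = 0.9896, H(V) = 0.9580, H(U,V) = 1.9129.
I(U;V) = 0.9896 + 0.9580 − 1.9129 = 0.0347 bits.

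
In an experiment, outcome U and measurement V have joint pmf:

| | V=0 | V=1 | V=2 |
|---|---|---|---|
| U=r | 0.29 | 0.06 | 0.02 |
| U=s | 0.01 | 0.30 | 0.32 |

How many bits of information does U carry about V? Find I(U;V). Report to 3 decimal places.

Marginals: p(U) = (0.3700, 0.6300), p(V) = (0.3000, 0.3600, 0.3400).
I(U;V) = H(U) + H(V) − H(U,V).
H(U) = 0.9507, H(V) = 1.5809, H(U,V) = 1.9879.
I(U;V) = 0.9507 + 1.5809 − 1.9879 = 0.544 bits.

0.544 bits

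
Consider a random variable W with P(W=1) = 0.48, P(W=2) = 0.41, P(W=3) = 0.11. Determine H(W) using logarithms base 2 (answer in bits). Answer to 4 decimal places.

H(W) = −Σ p·log₂ p.
  −(0.48)·log₂(0.48) = 0.50827
  −(0.41)·log₂(0.41) = 0.52738
  −(0.11)·log₂(0.11) = 0.35029
Sum: 0.50827 + 0.52738 + 0.35029 = 1.3859 bits.

1.3859 bits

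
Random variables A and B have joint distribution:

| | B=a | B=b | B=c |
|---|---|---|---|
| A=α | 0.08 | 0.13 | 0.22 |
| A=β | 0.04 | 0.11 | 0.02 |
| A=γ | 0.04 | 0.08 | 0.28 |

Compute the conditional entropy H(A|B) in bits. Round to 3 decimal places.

Marginals: p(A) = (0.4300, 0.1700, 0.4000), p(B) = (0.1600, 0.3200, 0.5200).
H(A|B) = Σ p(B) · H(A|B=·).
  B=a: p=0.1600, H(A|B=a) = 1.5000
  B=b: p=0.3200, H(A|B=b) = 1.5575
  B=c: p=0.5200, H(A|B=c) = 1.1867
Weighted sum = 1.355 bits.

1.355 bits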